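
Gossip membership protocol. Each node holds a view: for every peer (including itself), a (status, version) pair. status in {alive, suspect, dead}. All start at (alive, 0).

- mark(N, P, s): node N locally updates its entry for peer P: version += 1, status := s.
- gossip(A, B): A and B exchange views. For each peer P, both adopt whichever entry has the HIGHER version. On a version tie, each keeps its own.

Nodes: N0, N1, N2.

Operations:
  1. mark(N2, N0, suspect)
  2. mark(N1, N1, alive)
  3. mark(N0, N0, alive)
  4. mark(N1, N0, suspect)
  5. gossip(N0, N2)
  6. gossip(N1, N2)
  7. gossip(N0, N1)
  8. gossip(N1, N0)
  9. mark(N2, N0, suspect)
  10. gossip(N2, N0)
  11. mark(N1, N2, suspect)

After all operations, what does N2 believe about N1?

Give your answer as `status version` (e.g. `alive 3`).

Op 1: N2 marks N0=suspect -> (suspect,v1)
Op 2: N1 marks N1=alive -> (alive,v1)
Op 3: N0 marks N0=alive -> (alive,v1)
Op 4: N1 marks N0=suspect -> (suspect,v1)
Op 5: gossip N0<->N2 -> N0.N0=(alive,v1) N0.N1=(alive,v0) N0.N2=(alive,v0) | N2.N0=(suspect,v1) N2.N1=(alive,v0) N2.N2=(alive,v0)
Op 6: gossip N1<->N2 -> N1.N0=(suspect,v1) N1.N1=(alive,v1) N1.N2=(alive,v0) | N2.N0=(suspect,v1) N2.N1=(alive,v1) N2.N2=(alive,v0)
Op 7: gossip N0<->N1 -> N0.N0=(alive,v1) N0.N1=(alive,v1) N0.N2=(alive,v0) | N1.N0=(suspect,v1) N1.N1=(alive,v1) N1.N2=(alive,v0)
Op 8: gossip N1<->N0 -> N1.N0=(suspect,v1) N1.N1=(alive,v1) N1.N2=(alive,v0) | N0.N0=(alive,v1) N0.N1=(alive,v1) N0.N2=(alive,v0)
Op 9: N2 marks N0=suspect -> (suspect,v2)
Op 10: gossip N2<->N0 -> N2.N0=(suspect,v2) N2.N1=(alive,v1) N2.N2=(alive,v0) | N0.N0=(suspect,v2) N0.N1=(alive,v1) N0.N2=(alive,v0)
Op 11: N1 marks N2=suspect -> (suspect,v1)

Answer: alive 1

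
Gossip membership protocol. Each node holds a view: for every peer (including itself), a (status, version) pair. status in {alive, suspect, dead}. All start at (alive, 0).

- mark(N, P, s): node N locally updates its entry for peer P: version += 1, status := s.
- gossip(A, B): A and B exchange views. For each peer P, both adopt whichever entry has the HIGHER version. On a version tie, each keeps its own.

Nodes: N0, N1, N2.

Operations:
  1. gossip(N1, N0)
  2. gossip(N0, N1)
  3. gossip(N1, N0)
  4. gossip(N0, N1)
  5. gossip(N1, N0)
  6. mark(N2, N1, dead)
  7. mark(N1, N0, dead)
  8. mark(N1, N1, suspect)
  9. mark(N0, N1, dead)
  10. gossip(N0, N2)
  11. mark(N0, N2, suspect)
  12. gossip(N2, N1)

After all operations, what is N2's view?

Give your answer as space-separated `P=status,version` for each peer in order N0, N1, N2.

Op 1: gossip N1<->N0 -> N1.N0=(alive,v0) N1.N1=(alive,v0) N1.N2=(alive,v0) | N0.N0=(alive,v0) N0.N1=(alive,v0) N0.N2=(alive,v0)
Op 2: gossip N0<->N1 -> N0.N0=(alive,v0) N0.N1=(alive,v0) N0.N2=(alive,v0) | N1.N0=(alive,v0) N1.N1=(alive,v0) N1.N2=(alive,v0)
Op 3: gossip N1<->N0 -> N1.N0=(alive,v0) N1.N1=(alive,v0) N1.N2=(alive,v0) | N0.N0=(alive,v0) N0.N1=(alive,v0) N0.N2=(alive,v0)
Op 4: gossip N0<->N1 -> N0.N0=(alive,v0) N0.N1=(alive,v0) N0.N2=(alive,v0) | N1.N0=(alive,v0) N1.N1=(alive,v0) N1.N2=(alive,v0)
Op 5: gossip N1<->N0 -> N1.N0=(alive,v0) N1.N1=(alive,v0) N1.N2=(alive,v0) | N0.N0=(alive,v0) N0.N1=(alive,v0) N0.N2=(alive,v0)
Op 6: N2 marks N1=dead -> (dead,v1)
Op 7: N1 marks N0=dead -> (dead,v1)
Op 8: N1 marks N1=suspect -> (suspect,v1)
Op 9: N0 marks N1=dead -> (dead,v1)
Op 10: gossip N0<->N2 -> N0.N0=(alive,v0) N0.N1=(dead,v1) N0.N2=(alive,v0) | N2.N0=(alive,v0) N2.N1=(dead,v1) N2.N2=(alive,v0)
Op 11: N0 marks N2=suspect -> (suspect,v1)
Op 12: gossip N2<->N1 -> N2.N0=(dead,v1) N2.N1=(dead,v1) N2.N2=(alive,v0) | N1.N0=(dead,v1) N1.N1=(suspect,v1) N1.N2=(alive,v0)

Answer: N0=dead,1 N1=dead,1 N2=alive,0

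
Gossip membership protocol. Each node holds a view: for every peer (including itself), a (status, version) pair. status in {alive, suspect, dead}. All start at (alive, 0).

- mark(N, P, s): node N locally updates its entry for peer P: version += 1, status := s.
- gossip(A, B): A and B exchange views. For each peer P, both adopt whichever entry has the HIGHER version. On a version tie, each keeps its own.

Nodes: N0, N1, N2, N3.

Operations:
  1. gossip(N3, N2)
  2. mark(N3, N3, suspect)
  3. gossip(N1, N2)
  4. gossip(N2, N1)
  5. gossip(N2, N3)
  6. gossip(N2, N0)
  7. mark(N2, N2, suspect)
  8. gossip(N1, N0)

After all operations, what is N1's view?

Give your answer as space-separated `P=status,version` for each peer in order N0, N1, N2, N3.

Answer: N0=alive,0 N1=alive,0 N2=alive,0 N3=suspect,1

Derivation:
Op 1: gossip N3<->N2 -> N3.N0=(alive,v0) N3.N1=(alive,v0) N3.N2=(alive,v0) N3.N3=(alive,v0) | N2.N0=(alive,v0) N2.N1=(alive,v0) N2.N2=(alive,v0) N2.N3=(alive,v0)
Op 2: N3 marks N3=suspect -> (suspect,v1)
Op 3: gossip N1<->N2 -> N1.N0=(alive,v0) N1.N1=(alive,v0) N1.N2=(alive,v0) N1.N3=(alive,v0) | N2.N0=(alive,v0) N2.N1=(alive,v0) N2.N2=(alive,v0) N2.N3=(alive,v0)
Op 4: gossip N2<->N1 -> N2.N0=(alive,v0) N2.N1=(alive,v0) N2.N2=(alive,v0) N2.N3=(alive,v0) | N1.N0=(alive,v0) N1.N1=(alive,v0) N1.N2=(alive,v0) N1.N3=(alive,v0)
Op 5: gossip N2<->N3 -> N2.N0=(alive,v0) N2.N1=(alive,v0) N2.N2=(alive,v0) N2.N3=(suspect,v1) | N3.N0=(alive,v0) N3.N1=(alive,v0) N3.N2=(alive,v0) N3.N3=(suspect,v1)
Op 6: gossip N2<->N0 -> N2.N0=(alive,v0) N2.N1=(alive,v0) N2.N2=(alive,v0) N2.N3=(suspect,v1) | N0.N0=(alive,v0) N0.N1=(alive,v0) N0.N2=(alive,v0) N0.N3=(suspect,v1)
Op 7: N2 marks N2=suspect -> (suspect,v1)
Op 8: gossip N1<->N0 -> N1.N0=(alive,v0) N1.N1=(alive,v0) N1.N2=(alive,v0) N1.N3=(suspect,v1) | N0.N0=(alive,v0) N0.N1=(alive,v0) N0.N2=(alive,v0) N0.N3=(suspect,v1)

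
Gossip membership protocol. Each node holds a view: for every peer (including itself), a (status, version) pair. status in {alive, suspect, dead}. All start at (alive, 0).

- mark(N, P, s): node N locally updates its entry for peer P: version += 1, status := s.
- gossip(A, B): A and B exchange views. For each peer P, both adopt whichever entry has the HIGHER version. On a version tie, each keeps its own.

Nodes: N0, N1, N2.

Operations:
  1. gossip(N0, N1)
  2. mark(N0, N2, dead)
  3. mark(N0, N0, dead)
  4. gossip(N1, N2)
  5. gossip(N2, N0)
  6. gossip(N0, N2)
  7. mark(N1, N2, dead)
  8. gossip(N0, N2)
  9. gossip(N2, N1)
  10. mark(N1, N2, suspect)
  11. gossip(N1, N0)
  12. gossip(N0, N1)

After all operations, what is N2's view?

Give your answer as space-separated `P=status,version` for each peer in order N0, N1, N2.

Op 1: gossip N0<->N1 -> N0.N0=(alive,v0) N0.N1=(alive,v0) N0.N2=(alive,v0) | N1.N0=(alive,v0) N1.N1=(alive,v0) N1.N2=(alive,v0)
Op 2: N0 marks N2=dead -> (dead,v1)
Op 3: N0 marks N0=dead -> (dead,v1)
Op 4: gossip N1<->N2 -> N1.N0=(alive,v0) N1.N1=(alive,v0) N1.N2=(alive,v0) | N2.N0=(alive,v0) N2.N1=(alive,v0) N2.N2=(alive,v0)
Op 5: gossip N2<->N0 -> N2.N0=(dead,v1) N2.N1=(alive,v0) N2.N2=(dead,v1) | N0.N0=(dead,v1) N0.N1=(alive,v0) N0.N2=(dead,v1)
Op 6: gossip N0<->N2 -> N0.N0=(dead,v1) N0.N1=(alive,v0) N0.N2=(dead,v1) | N2.N0=(dead,v1) N2.N1=(alive,v0) N2.N2=(dead,v1)
Op 7: N1 marks N2=dead -> (dead,v1)
Op 8: gossip N0<->N2 -> N0.N0=(dead,v1) N0.N1=(alive,v0) N0.N2=(dead,v1) | N2.N0=(dead,v1) N2.N1=(alive,v0) N2.N2=(dead,v1)
Op 9: gossip N2<->N1 -> N2.N0=(dead,v1) N2.N1=(alive,v0) N2.N2=(dead,v1) | N1.N0=(dead,v1) N1.N1=(alive,v0) N1.N2=(dead,v1)
Op 10: N1 marks N2=suspect -> (suspect,v2)
Op 11: gossip N1<->N0 -> N1.N0=(dead,v1) N1.N1=(alive,v0) N1.N2=(suspect,v2) | N0.N0=(dead,v1) N0.N1=(alive,v0) N0.N2=(suspect,v2)
Op 12: gossip N0<->N1 -> N0.N0=(dead,v1) N0.N1=(alive,v0) N0.N2=(suspect,v2) | N1.N0=(dead,v1) N1.N1=(alive,v0) N1.N2=(suspect,v2)

Answer: N0=dead,1 N1=alive,0 N2=dead,1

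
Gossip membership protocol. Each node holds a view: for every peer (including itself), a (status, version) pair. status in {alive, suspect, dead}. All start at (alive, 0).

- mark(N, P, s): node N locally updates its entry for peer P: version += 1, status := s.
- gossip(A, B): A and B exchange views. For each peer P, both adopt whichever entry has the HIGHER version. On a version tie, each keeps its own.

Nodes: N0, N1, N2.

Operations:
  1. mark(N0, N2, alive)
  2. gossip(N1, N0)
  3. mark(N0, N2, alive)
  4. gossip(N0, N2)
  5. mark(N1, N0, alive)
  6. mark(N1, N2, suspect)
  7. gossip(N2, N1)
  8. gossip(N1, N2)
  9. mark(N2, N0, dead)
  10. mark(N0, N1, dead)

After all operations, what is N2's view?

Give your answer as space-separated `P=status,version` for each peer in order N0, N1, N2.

Op 1: N0 marks N2=alive -> (alive,v1)
Op 2: gossip N1<->N0 -> N1.N0=(alive,v0) N1.N1=(alive,v0) N1.N2=(alive,v1) | N0.N0=(alive,v0) N0.N1=(alive,v0) N0.N2=(alive,v1)
Op 3: N0 marks N2=alive -> (alive,v2)
Op 4: gossip N0<->N2 -> N0.N0=(alive,v0) N0.N1=(alive,v0) N0.N2=(alive,v2) | N2.N0=(alive,v0) N2.N1=(alive,v0) N2.N2=(alive,v2)
Op 5: N1 marks N0=alive -> (alive,v1)
Op 6: N1 marks N2=suspect -> (suspect,v2)
Op 7: gossip N2<->N1 -> N2.N0=(alive,v1) N2.N1=(alive,v0) N2.N2=(alive,v2) | N1.N0=(alive,v1) N1.N1=(alive,v0) N1.N2=(suspect,v2)
Op 8: gossip N1<->N2 -> N1.N0=(alive,v1) N1.N1=(alive,v0) N1.N2=(suspect,v2) | N2.N0=(alive,v1) N2.N1=(alive,v0) N2.N2=(alive,v2)
Op 9: N2 marks N0=dead -> (dead,v2)
Op 10: N0 marks N1=dead -> (dead,v1)

Answer: N0=dead,2 N1=alive,0 N2=alive,2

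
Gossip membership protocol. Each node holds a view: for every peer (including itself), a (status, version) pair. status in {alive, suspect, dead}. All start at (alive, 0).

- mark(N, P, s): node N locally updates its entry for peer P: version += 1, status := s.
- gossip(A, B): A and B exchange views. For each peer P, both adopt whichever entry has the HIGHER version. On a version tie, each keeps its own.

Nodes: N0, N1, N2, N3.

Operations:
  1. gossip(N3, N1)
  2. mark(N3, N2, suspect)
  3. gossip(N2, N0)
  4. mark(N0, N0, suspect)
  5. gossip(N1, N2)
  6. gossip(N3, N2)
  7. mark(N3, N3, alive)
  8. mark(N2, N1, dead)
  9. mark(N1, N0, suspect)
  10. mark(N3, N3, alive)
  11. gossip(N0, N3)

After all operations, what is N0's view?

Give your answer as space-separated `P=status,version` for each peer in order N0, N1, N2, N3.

Op 1: gossip N3<->N1 -> N3.N0=(alive,v0) N3.N1=(alive,v0) N3.N2=(alive,v0) N3.N3=(alive,v0) | N1.N0=(alive,v0) N1.N1=(alive,v0) N1.N2=(alive,v0) N1.N3=(alive,v0)
Op 2: N3 marks N2=suspect -> (suspect,v1)
Op 3: gossip N2<->N0 -> N2.N0=(alive,v0) N2.N1=(alive,v0) N2.N2=(alive,v0) N2.N3=(alive,v0) | N0.N0=(alive,v0) N0.N1=(alive,v0) N0.N2=(alive,v0) N0.N3=(alive,v0)
Op 4: N0 marks N0=suspect -> (suspect,v1)
Op 5: gossip N1<->N2 -> N1.N0=(alive,v0) N1.N1=(alive,v0) N1.N2=(alive,v0) N1.N3=(alive,v0) | N2.N0=(alive,v0) N2.N1=(alive,v0) N2.N2=(alive,v0) N2.N3=(alive,v0)
Op 6: gossip N3<->N2 -> N3.N0=(alive,v0) N3.N1=(alive,v0) N3.N2=(suspect,v1) N3.N3=(alive,v0) | N2.N0=(alive,v0) N2.N1=(alive,v0) N2.N2=(suspect,v1) N2.N3=(alive,v0)
Op 7: N3 marks N3=alive -> (alive,v1)
Op 8: N2 marks N1=dead -> (dead,v1)
Op 9: N1 marks N0=suspect -> (suspect,v1)
Op 10: N3 marks N3=alive -> (alive,v2)
Op 11: gossip N0<->N3 -> N0.N0=(suspect,v1) N0.N1=(alive,v0) N0.N2=(suspect,v1) N0.N3=(alive,v2) | N3.N0=(suspect,v1) N3.N1=(alive,v0) N3.N2=(suspect,v1) N3.N3=(alive,v2)

Answer: N0=suspect,1 N1=alive,0 N2=suspect,1 N3=alive,2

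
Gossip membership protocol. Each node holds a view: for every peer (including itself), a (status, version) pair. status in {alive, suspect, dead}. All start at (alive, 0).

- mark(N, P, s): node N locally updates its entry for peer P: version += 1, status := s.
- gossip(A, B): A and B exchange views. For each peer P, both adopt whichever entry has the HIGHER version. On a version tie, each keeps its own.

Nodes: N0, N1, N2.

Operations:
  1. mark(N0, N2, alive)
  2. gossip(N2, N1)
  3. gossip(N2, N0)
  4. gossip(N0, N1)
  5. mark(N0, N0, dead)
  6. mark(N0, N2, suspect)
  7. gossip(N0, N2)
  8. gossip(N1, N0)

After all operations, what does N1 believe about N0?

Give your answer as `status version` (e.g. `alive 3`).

Answer: dead 1

Derivation:
Op 1: N0 marks N2=alive -> (alive,v1)
Op 2: gossip N2<->N1 -> N2.N0=(alive,v0) N2.N1=(alive,v0) N2.N2=(alive,v0) | N1.N0=(alive,v0) N1.N1=(alive,v0) N1.N2=(alive,v0)
Op 3: gossip N2<->N0 -> N2.N0=(alive,v0) N2.N1=(alive,v0) N2.N2=(alive,v1) | N0.N0=(alive,v0) N0.N1=(alive,v0) N0.N2=(alive,v1)
Op 4: gossip N0<->N1 -> N0.N0=(alive,v0) N0.N1=(alive,v0) N0.N2=(alive,v1) | N1.N0=(alive,v0) N1.N1=(alive,v0) N1.N2=(alive,v1)
Op 5: N0 marks N0=dead -> (dead,v1)
Op 6: N0 marks N2=suspect -> (suspect,v2)
Op 7: gossip N0<->N2 -> N0.N0=(dead,v1) N0.N1=(alive,v0) N0.N2=(suspect,v2) | N2.N0=(dead,v1) N2.N1=(alive,v0) N2.N2=(suspect,v2)
Op 8: gossip N1<->N0 -> N1.N0=(dead,v1) N1.N1=(alive,v0) N1.N2=(suspect,v2) | N0.N0=(dead,v1) N0.N1=(alive,v0) N0.N2=(suspect,v2)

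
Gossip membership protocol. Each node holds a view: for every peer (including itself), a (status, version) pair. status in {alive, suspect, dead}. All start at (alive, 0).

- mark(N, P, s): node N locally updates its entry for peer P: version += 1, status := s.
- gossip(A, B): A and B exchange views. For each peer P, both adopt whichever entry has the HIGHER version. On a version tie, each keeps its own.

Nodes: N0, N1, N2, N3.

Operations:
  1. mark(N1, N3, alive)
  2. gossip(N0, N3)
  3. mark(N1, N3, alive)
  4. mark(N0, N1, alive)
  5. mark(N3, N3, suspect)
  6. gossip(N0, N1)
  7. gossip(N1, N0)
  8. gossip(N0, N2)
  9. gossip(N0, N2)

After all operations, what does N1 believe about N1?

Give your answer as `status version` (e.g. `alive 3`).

Answer: alive 1

Derivation:
Op 1: N1 marks N3=alive -> (alive,v1)
Op 2: gossip N0<->N3 -> N0.N0=(alive,v0) N0.N1=(alive,v0) N0.N2=(alive,v0) N0.N3=(alive,v0) | N3.N0=(alive,v0) N3.N1=(alive,v0) N3.N2=(alive,v0) N3.N3=(alive,v0)
Op 3: N1 marks N3=alive -> (alive,v2)
Op 4: N0 marks N1=alive -> (alive,v1)
Op 5: N3 marks N3=suspect -> (suspect,v1)
Op 6: gossip N0<->N1 -> N0.N0=(alive,v0) N0.N1=(alive,v1) N0.N2=(alive,v0) N0.N3=(alive,v2) | N1.N0=(alive,v0) N1.N1=(alive,v1) N1.N2=(alive,v0) N1.N3=(alive,v2)
Op 7: gossip N1<->N0 -> N1.N0=(alive,v0) N1.N1=(alive,v1) N1.N2=(alive,v0) N1.N3=(alive,v2) | N0.N0=(alive,v0) N0.N1=(alive,v1) N0.N2=(alive,v0) N0.N3=(alive,v2)
Op 8: gossip N0<->N2 -> N0.N0=(alive,v0) N0.N1=(alive,v1) N0.N2=(alive,v0) N0.N3=(alive,v2) | N2.N0=(alive,v0) N2.N1=(alive,v1) N2.N2=(alive,v0) N2.N3=(alive,v2)
Op 9: gossip N0<->N2 -> N0.N0=(alive,v0) N0.N1=(alive,v1) N0.N2=(alive,v0) N0.N3=(alive,v2) | N2.N0=(alive,v0) N2.N1=(alive,v1) N2.N2=(alive,v0) N2.N3=(alive,v2)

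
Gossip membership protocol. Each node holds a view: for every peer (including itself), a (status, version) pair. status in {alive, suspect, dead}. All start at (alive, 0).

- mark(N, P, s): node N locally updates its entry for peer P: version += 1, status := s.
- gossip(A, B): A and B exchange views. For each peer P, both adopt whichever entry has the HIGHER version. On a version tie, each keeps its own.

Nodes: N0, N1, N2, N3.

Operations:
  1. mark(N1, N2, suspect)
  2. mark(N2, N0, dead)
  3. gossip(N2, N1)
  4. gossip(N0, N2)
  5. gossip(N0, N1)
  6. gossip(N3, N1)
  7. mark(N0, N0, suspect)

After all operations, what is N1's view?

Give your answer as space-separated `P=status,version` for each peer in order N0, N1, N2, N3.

Answer: N0=dead,1 N1=alive,0 N2=suspect,1 N3=alive,0

Derivation:
Op 1: N1 marks N2=suspect -> (suspect,v1)
Op 2: N2 marks N0=dead -> (dead,v1)
Op 3: gossip N2<->N1 -> N2.N0=(dead,v1) N2.N1=(alive,v0) N2.N2=(suspect,v1) N2.N3=(alive,v0) | N1.N0=(dead,v1) N1.N1=(alive,v0) N1.N2=(suspect,v1) N1.N3=(alive,v0)
Op 4: gossip N0<->N2 -> N0.N0=(dead,v1) N0.N1=(alive,v0) N0.N2=(suspect,v1) N0.N3=(alive,v0) | N2.N0=(dead,v1) N2.N1=(alive,v0) N2.N2=(suspect,v1) N2.N3=(alive,v0)
Op 5: gossip N0<->N1 -> N0.N0=(dead,v1) N0.N1=(alive,v0) N0.N2=(suspect,v1) N0.N3=(alive,v0) | N1.N0=(dead,v1) N1.N1=(alive,v0) N1.N2=(suspect,v1) N1.N3=(alive,v0)
Op 6: gossip N3<->N1 -> N3.N0=(dead,v1) N3.N1=(alive,v0) N3.N2=(suspect,v1) N3.N3=(alive,v0) | N1.N0=(dead,v1) N1.N1=(alive,v0) N1.N2=(suspect,v1) N1.N3=(alive,v0)
Op 7: N0 marks N0=suspect -> (suspect,v2)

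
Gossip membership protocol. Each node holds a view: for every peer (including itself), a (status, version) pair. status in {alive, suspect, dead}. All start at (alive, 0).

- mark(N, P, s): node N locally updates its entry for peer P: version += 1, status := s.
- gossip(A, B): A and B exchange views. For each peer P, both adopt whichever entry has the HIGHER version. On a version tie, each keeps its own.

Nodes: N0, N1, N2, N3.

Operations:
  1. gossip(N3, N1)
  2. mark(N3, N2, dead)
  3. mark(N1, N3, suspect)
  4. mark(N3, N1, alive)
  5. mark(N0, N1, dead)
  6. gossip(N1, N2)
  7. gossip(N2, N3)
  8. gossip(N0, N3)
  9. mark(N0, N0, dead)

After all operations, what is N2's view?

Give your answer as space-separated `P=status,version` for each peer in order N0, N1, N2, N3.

Answer: N0=alive,0 N1=alive,1 N2=dead,1 N3=suspect,1

Derivation:
Op 1: gossip N3<->N1 -> N3.N0=(alive,v0) N3.N1=(alive,v0) N3.N2=(alive,v0) N3.N3=(alive,v0) | N1.N0=(alive,v0) N1.N1=(alive,v0) N1.N2=(alive,v0) N1.N3=(alive,v0)
Op 2: N3 marks N2=dead -> (dead,v1)
Op 3: N1 marks N3=suspect -> (suspect,v1)
Op 4: N3 marks N1=alive -> (alive,v1)
Op 5: N0 marks N1=dead -> (dead,v1)
Op 6: gossip N1<->N2 -> N1.N0=(alive,v0) N1.N1=(alive,v0) N1.N2=(alive,v0) N1.N3=(suspect,v1) | N2.N0=(alive,v0) N2.N1=(alive,v0) N2.N2=(alive,v0) N2.N3=(suspect,v1)
Op 7: gossip N2<->N3 -> N2.N0=(alive,v0) N2.N1=(alive,v1) N2.N2=(dead,v1) N2.N3=(suspect,v1) | N3.N0=(alive,v0) N3.N1=(alive,v1) N3.N2=(dead,v1) N3.N3=(suspect,v1)
Op 8: gossip N0<->N3 -> N0.N0=(alive,v0) N0.N1=(dead,v1) N0.N2=(dead,v1) N0.N3=(suspect,v1) | N3.N0=(alive,v0) N3.N1=(alive,v1) N3.N2=(dead,v1) N3.N3=(suspect,v1)
Op 9: N0 marks N0=dead -> (dead,v1)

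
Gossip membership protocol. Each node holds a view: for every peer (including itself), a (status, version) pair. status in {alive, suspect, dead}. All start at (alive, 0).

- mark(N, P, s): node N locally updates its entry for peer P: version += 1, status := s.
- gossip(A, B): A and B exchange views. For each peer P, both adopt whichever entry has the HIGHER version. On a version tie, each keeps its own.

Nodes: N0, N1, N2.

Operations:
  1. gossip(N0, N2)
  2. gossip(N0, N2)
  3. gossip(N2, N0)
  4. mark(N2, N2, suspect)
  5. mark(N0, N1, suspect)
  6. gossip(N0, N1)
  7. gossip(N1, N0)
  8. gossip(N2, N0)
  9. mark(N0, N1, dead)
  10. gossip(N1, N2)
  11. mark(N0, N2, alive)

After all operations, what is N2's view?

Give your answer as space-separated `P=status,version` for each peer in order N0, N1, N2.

Answer: N0=alive,0 N1=suspect,1 N2=suspect,1

Derivation:
Op 1: gossip N0<->N2 -> N0.N0=(alive,v0) N0.N1=(alive,v0) N0.N2=(alive,v0) | N2.N0=(alive,v0) N2.N1=(alive,v0) N2.N2=(alive,v0)
Op 2: gossip N0<->N2 -> N0.N0=(alive,v0) N0.N1=(alive,v0) N0.N2=(alive,v0) | N2.N0=(alive,v0) N2.N1=(alive,v0) N2.N2=(alive,v0)
Op 3: gossip N2<->N0 -> N2.N0=(alive,v0) N2.N1=(alive,v0) N2.N2=(alive,v0) | N0.N0=(alive,v0) N0.N1=(alive,v0) N0.N2=(alive,v0)
Op 4: N2 marks N2=suspect -> (suspect,v1)
Op 5: N0 marks N1=suspect -> (suspect,v1)
Op 6: gossip N0<->N1 -> N0.N0=(alive,v0) N0.N1=(suspect,v1) N0.N2=(alive,v0) | N1.N0=(alive,v0) N1.N1=(suspect,v1) N1.N2=(alive,v0)
Op 7: gossip N1<->N0 -> N1.N0=(alive,v0) N1.N1=(suspect,v1) N1.N2=(alive,v0) | N0.N0=(alive,v0) N0.N1=(suspect,v1) N0.N2=(alive,v0)
Op 8: gossip N2<->N0 -> N2.N0=(alive,v0) N2.N1=(suspect,v1) N2.N2=(suspect,v1) | N0.N0=(alive,v0) N0.N1=(suspect,v1) N0.N2=(suspect,v1)
Op 9: N0 marks N1=dead -> (dead,v2)
Op 10: gossip N1<->N2 -> N1.N0=(alive,v0) N1.N1=(suspect,v1) N1.N2=(suspect,v1) | N2.N0=(alive,v0) N2.N1=(suspect,v1) N2.N2=(suspect,v1)
Op 11: N0 marks N2=alive -> (alive,v2)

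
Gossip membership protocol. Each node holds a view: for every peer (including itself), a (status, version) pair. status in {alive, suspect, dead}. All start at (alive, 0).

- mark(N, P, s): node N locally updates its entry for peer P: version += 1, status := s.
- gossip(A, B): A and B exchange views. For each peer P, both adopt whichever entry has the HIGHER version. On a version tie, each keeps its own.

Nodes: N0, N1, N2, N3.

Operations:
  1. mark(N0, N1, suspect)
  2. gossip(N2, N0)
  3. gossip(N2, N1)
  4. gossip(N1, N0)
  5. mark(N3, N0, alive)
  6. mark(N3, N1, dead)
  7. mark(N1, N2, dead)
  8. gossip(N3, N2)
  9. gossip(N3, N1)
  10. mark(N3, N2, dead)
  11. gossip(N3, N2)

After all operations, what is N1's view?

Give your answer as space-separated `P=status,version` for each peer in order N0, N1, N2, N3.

Answer: N0=alive,1 N1=suspect,1 N2=dead,1 N3=alive,0

Derivation:
Op 1: N0 marks N1=suspect -> (suspect,v1)
Op 2: gossip N2<->N0 -> N2.N0=(alive,v0) N2.N1=(suspect,v1) N2.N2=(alive,v0) N2.N3=(alive,v0) | N0.N0=(alive,v0) N0.N1=(suspect,v1) N0.N2=(alive,v0) N0.N3=(alive,v0)
Op 3: gossip N2<->N1 -> N2.N0=(alive,v0) N2.N1=(suspect,v1) N2.N2=(alive,v0) N2.N3=(alive,v0) | N1.N0=(alive,v0) N1.N1=(suspect,v1) N1.N2=(alive,v0) N1.N3=(alive,v0)
Op 4: gossip N1<->N0 -> N1.N0=(alive,v0) N1.N1=(suspect,v1) N1.N2=(alive,v0) N1.N3=(alive,v0) | N0.N0=(alive,v0) N0.N1=(suspect,v1) N0.N2=(alive,v0) N0.N3=(alive,v0)
Op 5: N3 marks N0=alive -> (alive,v1)
Op 6: N3 marks N1=dead -> (dead,v1)
Op 7: N1 marks N2=dead -> (dead,v1)
Op 8: gossip N3<->N2 -> N3.N0=(alive,v1) N3.N1=(dead,v1) N3.N2=(alive,v0) N3.N3=(alive,v0) | N2.N0=(alive,v1) N2.N1=(suspect,v1) N2.N2=(alive,v0) N2.N3=(alive,v0)
Op 9: gossip N3<->N1 -> N3.N0=(alive,v1) N3.N1=(dead,v1) N3.N2=(dead,v1) N3.N3=(alive,v0) | N1.N0=(alive,v1) N1.N1=(suspect,v1) N1.N2=(dead,v1) N1.N3=(alive,v0)
Op 10: N3 marks N2=dead -> (dead,v2)
Op 11: gossip N3<->N2 -> N3.N0=(alive,v1) N3.N1=(dead,v1) N3.N2=(dead,v2) N3.N3=(alive,v0) | N2.N0=(alive,v1) N2.N1=(suspect,v1) N2.N2=(dead,v2) N2.N3=(alive,v0)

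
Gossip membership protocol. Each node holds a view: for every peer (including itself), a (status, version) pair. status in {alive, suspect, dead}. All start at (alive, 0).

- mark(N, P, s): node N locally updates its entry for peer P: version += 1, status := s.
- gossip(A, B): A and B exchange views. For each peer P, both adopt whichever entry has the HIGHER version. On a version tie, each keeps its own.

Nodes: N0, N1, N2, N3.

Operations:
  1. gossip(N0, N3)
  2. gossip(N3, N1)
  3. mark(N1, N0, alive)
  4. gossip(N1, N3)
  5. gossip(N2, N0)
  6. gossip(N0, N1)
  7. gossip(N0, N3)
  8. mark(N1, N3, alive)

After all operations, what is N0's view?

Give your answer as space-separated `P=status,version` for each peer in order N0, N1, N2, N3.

Answer: N0=alive,1 N1=alive,0 N2=alive,0 N3=alive,0

Derivation:
Op 1: gossip N0<->N3 -> N0.N0=(alive,v0) N0.N1=(alive,v0) N0.N2=(alive,v0) N0.N3=(alive,v0) | N3.N0=(alive,v0) N3.N1=(alive,v0) N3.N2=(alive,v0) N3.N3=(alive,v0)
Op 2: gossip N3<->N1 -> N3.N0=(alive,v0) N3.N1=(alive,v0) N3.N2=(alive,v0) N3.N3=(alive,v0) | N1.N0=(alive,v0) N1.N1=(alive,v0) N1.N2=(alive,v0) N1.N3=(alive,v0)
Op 3: N1 marks N0=alive -> (alive,v1)
Op 4: gossip N1<->N3 -> N1.N0=(alive,v1) N1.N1=(alive,v0) N1.N2=(alive,v0) N1.N3=(alive,v0) | N3.N0=(alive,v1) N3.N1=(alive,v0) N3.N2=(alive,v0) N3.N3=(alive,v0)
Op 5: gossip N2<->N0 -> N2.N0=(alive,v0) N2.N1=(alive,v0) N2.N2=(alive,v0) N2.N3=(alive,v0) | N0.N0=(alive,v0) N0.N1=(alive,v0) N0.N2=(alive,v0) N0.N3=(alive,v0)
Op 6: gossip N0<->N1 -> N0.N0=(alive,v1) N0.N1=(alive,v0) N0.N2=(alive,v0) N0.N3=(alive,v0) | N1.N0=(alive,v1) N1.N1=(alive,v0) N1.N2=(alive,v0) N1.N3=(alive,v0)
Op 7: gossip N0<->N3 -> N0.N0=(alive,v1) N0.N1=(alive,v0) N0.N2=(alive,v0) N0.N3=(alive,v0) | N3.N0=(alive,v1) N3.N1=(alive,v0) N3.N2=(alive,v0) N3.N3=(alive,v0)
Op 8: N1 marks N3=alive -> (alive,v1)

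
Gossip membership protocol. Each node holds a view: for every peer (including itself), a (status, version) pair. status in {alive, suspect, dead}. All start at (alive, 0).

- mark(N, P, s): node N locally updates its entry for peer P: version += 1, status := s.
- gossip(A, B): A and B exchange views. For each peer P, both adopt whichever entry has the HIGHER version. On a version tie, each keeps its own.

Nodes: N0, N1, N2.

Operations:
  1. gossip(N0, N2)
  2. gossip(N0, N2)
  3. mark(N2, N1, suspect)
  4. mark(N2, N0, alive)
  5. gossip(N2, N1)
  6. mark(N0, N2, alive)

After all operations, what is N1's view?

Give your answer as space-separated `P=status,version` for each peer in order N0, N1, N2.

Answer: N0=alive,1 N1=suspect,1 N2=alive,0

Derivation:
Op 1: gossip N0<->N2 -> N0.N0=(alive,v0) N0.N1=(alive,v0) N0.N2=(alive,v0) | N2.N0=(alive,v0) N2.N1=(alive,v0) N2.N2=(alive,v0)
Op 2: gossip N0<->N2 -> N0.N0=(alive,v0) N0.N1=(alive,v0) N0.N2=(alive,v0) | N2.N0=(alive,v0) N2.N1=(alive,v0) N2.N2=(alive,v0)
Op 3: N2 marks N1=suspect -> (suspect,v1)
Op 4: N2 marks N0=alive -> (alive,v1)
Op 5: gossip N2<->N1 -> N2.N0=(alive,v1) N2.N1=(suspect,v1) N2.N2=(alive,v0) | N1.N0=(alive,v1) N1.N1=(suspect,v1) N1.N2=(alive,v0)
Op 6: N0 marks N2=alive -> (alive,v1)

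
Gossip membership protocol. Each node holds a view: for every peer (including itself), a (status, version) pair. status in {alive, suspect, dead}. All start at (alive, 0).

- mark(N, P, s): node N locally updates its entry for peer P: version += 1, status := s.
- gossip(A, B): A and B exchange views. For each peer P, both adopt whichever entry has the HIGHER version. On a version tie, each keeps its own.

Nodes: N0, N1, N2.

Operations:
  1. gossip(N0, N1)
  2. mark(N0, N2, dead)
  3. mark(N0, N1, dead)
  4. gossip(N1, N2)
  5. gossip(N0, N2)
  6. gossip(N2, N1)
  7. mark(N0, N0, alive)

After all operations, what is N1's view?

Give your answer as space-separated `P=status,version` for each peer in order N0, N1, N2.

Op 1: gossip N0<->N1 -> N0.N0=(alive,v0) N0.N1=(alive,v0) N0.N2=(alive,v0) | N1.N0=(alive,v0) N1.N1=(alive,v0) N1.N2=(alive,v0)
Op 2: N0 marks N2=dead -> (dead,v1)
Op 3: N0 marks N1=dead -> (dead,v1)
Op 4: gossip N1<->N2 -> N1.N0=(alive,v0) N1.N1=(alive,v0) N1.N2=(alive,v0) | N2.N0=(alive,v0) N2.N1=(alive,v0) N2.N2=(alive,v0)
Op 5: gossip N0<->N2 -> N0.N0=(alive,v0) N0.N1=(dead,v1) N0.N2=(dead,v1) | N2.N0=(alive,v0) N2.N1=(dead,v1) N2.N2=(dead,v1)
Op 6: gossip N2<->N1 -> N2.N0=(alive,v0) N2.N1=(dead,v1) N2.N2=(dead,v1) | N1.N0=(alive,v0) N1.N1=(dead,v1) N1.N2=(dead,v1)
Op 7: N0 marks N0=alive -> (alive,v1)

Answer: N0=alive,0 N1=dead,1 N2=dead,1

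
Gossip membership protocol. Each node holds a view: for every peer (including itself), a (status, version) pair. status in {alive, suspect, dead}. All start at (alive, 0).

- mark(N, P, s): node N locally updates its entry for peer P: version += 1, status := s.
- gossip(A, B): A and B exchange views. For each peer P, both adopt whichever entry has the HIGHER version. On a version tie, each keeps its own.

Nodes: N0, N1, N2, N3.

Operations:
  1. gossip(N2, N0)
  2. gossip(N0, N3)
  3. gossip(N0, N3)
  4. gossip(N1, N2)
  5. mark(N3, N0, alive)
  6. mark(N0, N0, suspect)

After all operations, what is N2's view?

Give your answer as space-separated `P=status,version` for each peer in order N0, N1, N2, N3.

Op 1: gossip N2<->N0 -> N2.N0=(alive,v0) N2.N1=(alive,v0) N2.N2=(alive,v0) N2.N3=(alive,v0) | N0.N0=(alive,v0) N0.N1=(alive,v0) N0.N2=(alive,v0) N0.N3=(alive,v0)
Op 2: gossip N0<->N3 -> N0.N0=(alive,v0) N0.N1=(alive,v0) N0.N2=(alive,v0) N0.N3=(alive,v0) | N3.N0=(alive,v0) N3.N1=(alive,v0) N3.N2=(alive,v0) N3.N3=(alive,v0)
Op 3: gossip N0<->N3 -> N0.N0=(alive,v0) N0.N1=(alive,v0) N0.N2=(alive,v0) N0.N3=(alive,v0) | N3.N0=(alive,v0) N3.N1=(alive,v0) N3.N2=(alive,v0) N3.N3=(alive,v0)
Op 4: gossip N1<->N2 -> N1.N0=(alive,v0) N1.N1=(alive,v0) N1.N2=(alive,v0) N1.N3=(alive,v0) | N2.N0=(alive,v0) N2.N1=(alive,v0) N2.N2=(alive,v0) N2.N3=(alive,v0)
Op 5: N3 marks N0=alive -> (alive,v1)
Op 6: N0 marks N0=suspect -> (suspect,v1)

Answer: N0=alive,0 N1=alive,0 N2=alive,0 N3=alive,0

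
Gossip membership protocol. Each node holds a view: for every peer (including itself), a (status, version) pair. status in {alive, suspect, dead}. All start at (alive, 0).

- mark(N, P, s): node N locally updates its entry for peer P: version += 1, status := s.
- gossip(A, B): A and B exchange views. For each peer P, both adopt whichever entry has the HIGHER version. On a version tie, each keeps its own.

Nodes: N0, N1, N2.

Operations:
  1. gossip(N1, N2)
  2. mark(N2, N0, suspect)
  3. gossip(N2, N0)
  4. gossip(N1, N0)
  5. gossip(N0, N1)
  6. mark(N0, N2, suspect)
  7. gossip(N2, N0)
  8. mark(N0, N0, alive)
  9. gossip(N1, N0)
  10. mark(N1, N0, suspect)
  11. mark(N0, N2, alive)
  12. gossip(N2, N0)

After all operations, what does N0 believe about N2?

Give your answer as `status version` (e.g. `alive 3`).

Answer: alive 2

Derivation:
Op 1: gossip N1<->N2 -> N1.N0=(alive,v0) N1.N1=(alive,v0) N1.N2=(alive,v0) | N2.N0=(alive,v0) N2.N1=(alive,v0) N2.N2=(alive,v0)
Op 2: N2 marks N0=suspect -> (suspect,v1)
Op 3: gossip N2<->N0 -> N2.N0=(suspect,v1) N2.N1=(alive,v0) N2.N2=(alive,v0) | N0.N0=(suspect,v1) N0.N1=(alive,v0) N0.N2=(alive,v0)
Op 4: gossip N1<->N0 -> N1.N0=(suspect,v1) N1.N1=(alive,v0) N1.N2=(alive,v0) | N0.N0=(suspect,v1) N0.N1=(alive,v0) N0.N2=(alive,v0)
Op 5: gossip N0<->N1 -> N0.N0=(suspect,v1) N0.N1=(alive,v0) N0.N2=(alive,v0) | N1.N0=(suspect,v1) N1.N1=(alive,v0) N1.N2=(alive,v0)
Op 6: N0 marks N2=suspect -> (suspect,v1)
Op 7: gossip N2<->N0 -> N2.N0=(suspect,v1) N2.N1=(alive,v0) N2.N2=(suspect,v1) | N0.N0=(suspect,v1) N0.N1=(alive,v0) N0.N2=(suspect,v1)
Op 8: N0 marks N0=alive -> (alive,v2)
Op 9: gossip N1<->N0 -> N1.N0=(alive,v2) N1.N1=(alive,v0) N1.N2=(suspect,v1) | N0.N0=(alive,v2) N0.N1=(alive,v0) N0.N2=(suspect,v1)
Op 10: N1 marks N0=suspect -> (suspect,v3)
Op 11: N0 marks N2=alive -> (alive,v2)
Op 12: gossip N2<->N0 -> N2.N0=(alive,v2) N2.N1=(alive,v0) N2.N2=(alive,v2) | N0.N0=(alive,v2) N0.N1=(alive,v0) N0.N2=(alive,v2)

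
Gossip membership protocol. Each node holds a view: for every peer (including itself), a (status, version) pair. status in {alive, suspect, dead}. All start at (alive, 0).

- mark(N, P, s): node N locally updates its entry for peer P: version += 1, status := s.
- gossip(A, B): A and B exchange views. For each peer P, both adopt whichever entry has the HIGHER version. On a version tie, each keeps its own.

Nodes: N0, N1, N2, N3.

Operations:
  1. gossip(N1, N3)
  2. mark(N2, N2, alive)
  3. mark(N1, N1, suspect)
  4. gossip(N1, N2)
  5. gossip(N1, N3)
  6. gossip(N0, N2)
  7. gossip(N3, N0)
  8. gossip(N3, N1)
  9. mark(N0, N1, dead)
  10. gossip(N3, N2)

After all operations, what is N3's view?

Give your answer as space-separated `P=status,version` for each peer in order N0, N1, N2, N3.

Answer: N0=alive,0 N1=suspect,1 N2=alive,1 N3=alive,0

Derivation:
Op 1: gossip N1<->N3 -> N1.N0=(alive,v0) N1.N1=(alive,v0) N1.N2=(alive,v0) N1.N3=(alive,v0) | N3.N0=(alive,v0) N3.N1=(alive,v0) N3.N2=(alive,v0) N3.N3=(alive,v0)
Op 2: N2 marks N2=alive -> (alive,v1)
Op 3: N1 marks N1=suspect -> (suspect,v1)
Op 4: gossip N1<->N2 -> N1.N0=(alive,v0) N1.N1=(suspect,v1) N1.N2=(alive,v1) N1.N3=(alive,v0) | N2.N0=(alive,v0) N2.N1=(suspect,v1) N2.N2=(alive,v1) N2.N3=(alive,v0)
Op 5: gossip N1<->N3 -> N1.N0=(alive,v0) N1.N1=(suspect,v1) N1.N2=(alive,v1) N1.N3=(alive,v0) | N3.N0=(alive,v0) N3.N1=(suspect,v1) N3.N2=(alive,v1) N3.N3=(alive,v0)
Op 6: gossip N0<->N2 -> N0.N0=(alive,v0) N0.N1=(suspect,v1) N0.N2=(alive,v1) N0.N3=(alive,v0) | N2.N0=(alive,v0) N2.N1=(suspect,v1) N2.N2=(alive,v1) N2.N3=(alive,v0)
Op 7: gossip N3<->N0 -> N3.N0=(alive,v0) N3.N1=(suspect,v1) N3.N2=(alive,v1) N3.N3=(alive,v0) | N0.N0=(alive,v0) N0.N1=(suspect,v1) N0.N2=(alive,v1) N0.N3=(alive,v0)
Op 8: gossip N3<->N1 -> N3.N0=(alive,v0) N3.N1=(suspect,v1) N3.N2=(alive,v1) N3.N3=(alive,v0) | N1.N0=(alive,v0) N1.N1=(suspect,v1) N1.N2=(alive,v1) N1.N3=(alive,v0)
Op 9: N0 marks N1=dead -> (dead,v2)
Op 10: gossip N3<->N2 -> N3.N0=(alive,v0) N3.N1=(suspect,v1) N3.N2=(alive,v1) N3.N3=(alive,v0) | N2.N0=(alive,v0) N2.N1=(suspect,v1) N2.N2=(alive,v1) N2.N3=(alive,v0)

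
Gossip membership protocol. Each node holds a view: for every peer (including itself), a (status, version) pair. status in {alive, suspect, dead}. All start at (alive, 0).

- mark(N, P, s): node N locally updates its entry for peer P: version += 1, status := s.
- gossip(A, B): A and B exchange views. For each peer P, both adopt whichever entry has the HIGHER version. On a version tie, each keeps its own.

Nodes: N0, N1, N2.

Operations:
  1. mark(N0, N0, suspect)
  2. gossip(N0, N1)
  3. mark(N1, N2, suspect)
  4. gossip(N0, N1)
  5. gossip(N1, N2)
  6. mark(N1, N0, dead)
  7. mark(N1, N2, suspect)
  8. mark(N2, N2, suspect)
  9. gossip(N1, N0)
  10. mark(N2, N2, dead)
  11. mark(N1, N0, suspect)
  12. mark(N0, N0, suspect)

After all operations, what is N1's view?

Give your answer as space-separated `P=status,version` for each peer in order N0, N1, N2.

Op 1: N0 marks N0=suspect -> (suspect,v1)
Op 2: gossip N0<->N1 -> N0.N0=(suspect,v1) N0.N1=(alive,v0) N0.N2=(alive,v0) | N1.N0=(suspect,v1) N1.N1=(alive,v0) N1.N2=(alive,v0)
Op 3: N1 marks N2=suspect -> (suspect,v1)
Op 4: gossip N0<->N1 -> N0.N0=(suspect,v1) N0.N1=(alive,v0) N0.N2=(suspect,v1) | N1.N0=(suspect,v1) N1.N1=(alive,v0) N1.N2=(suspect,v1)
Op 5: gossip N1<->N2 -> N1.N0=(suspect,v1) N1.N1=(alive,v0) N1.N2=(suspect,v1) | N2.N0=(suspect,v1) N2.N1=(alive,v0) N2.N2=(suspect,v1)
Op 6: N1 marks N0=dead -> (dead,v2)
Op 7: N1 marks N2=suspect -> (suspect,v2)
Op 8: N2 marks N2=suspect -> (suspect,v2)
Op 9: gossip N1<->N0 -> N1.N0=(dead,v2) N1.N1=(alive,v0) N1.N2=(suspect,v2) | N0.N0=(dead,v2) N0.N1=(alive,v0) N0.N2=(suspect,v2)
Op 10: N2 marks N2=dead -> (dead,v3)
Op 11: N1 marks N0=suspect -> (suspect,v3)
Op 12: N0 marks N0=suspect -> (suspect,v3)

Answer: N0=suspect,3 N1=alive,0 N2=suspect,2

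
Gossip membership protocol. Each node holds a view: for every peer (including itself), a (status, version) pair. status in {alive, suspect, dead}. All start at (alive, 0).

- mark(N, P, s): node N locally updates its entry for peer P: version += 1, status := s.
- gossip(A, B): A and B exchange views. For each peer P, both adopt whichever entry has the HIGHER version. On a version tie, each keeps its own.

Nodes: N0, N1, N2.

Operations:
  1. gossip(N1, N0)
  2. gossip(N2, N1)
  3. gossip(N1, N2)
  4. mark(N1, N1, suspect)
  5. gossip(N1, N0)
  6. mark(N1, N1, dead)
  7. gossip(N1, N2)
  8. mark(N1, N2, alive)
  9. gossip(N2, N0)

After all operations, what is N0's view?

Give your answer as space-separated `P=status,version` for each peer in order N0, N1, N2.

Answer: N0=alive,0 N1=dead,2 N2=alive,0

Derivation:
Op 1: gossip N1<->N0 -> N1.N0=(alive,v0) N1.N1=(alive,v0) N1.N2=(alive,v0) | N0.N0=(alive,v0) N0.N1=(alive,v0) N0.N2=(alive,v0)
Op 2: gossip N2<->N1 -> N2.N0=(alive,v0) N2.N1=(alive,v0) N2.N2=(alive,v0) | N1.N0=(alive,v0) N1.N1=(alive,v0) N1.N2=(alive,v0)
Op 3: gossip N1<->N2 -> N1.N0=(alive,v0) N1.N1=(alive,v0) N1.N2=(alive,v0) | N2.N0=(alive,v0) N2.N1=(alive,v0) N2.N2=(alive,v0)
Op 4: N1 marks N1=suspect -> (suspect,v1)
Op 5: gossip N1<->N0 -> N1.N0=(alive,v0) N1.N1=(suspect,v1) N1.N2=(alive,v0) | N0.N0=(alive,v0) N0.N1=(suspect,v1) N0.N2=(alive,v0)
Op 6: N1 marks N1=dead -> (dead,v2)
Op 7: gossip N1<->N2 -> N1.N0=(alive,v0) N1.N1=(dead,v2) N1.N2=(alive,v0) | N2.N0=(alive,v0) N2.N1=(dead,v2) N2.N2=(alive,v0)
Op 8: N1 marks N2=alive -> (alive,v1)
Op 9: gossip N2<->N0 -> N2.N0=(alive,v0) N2.N1=(dead,v2) N2.N2=(alive,v0) | N0.N0=(alive,v0) N0.N1=(dead,v2) N0.N2=(alive,v0)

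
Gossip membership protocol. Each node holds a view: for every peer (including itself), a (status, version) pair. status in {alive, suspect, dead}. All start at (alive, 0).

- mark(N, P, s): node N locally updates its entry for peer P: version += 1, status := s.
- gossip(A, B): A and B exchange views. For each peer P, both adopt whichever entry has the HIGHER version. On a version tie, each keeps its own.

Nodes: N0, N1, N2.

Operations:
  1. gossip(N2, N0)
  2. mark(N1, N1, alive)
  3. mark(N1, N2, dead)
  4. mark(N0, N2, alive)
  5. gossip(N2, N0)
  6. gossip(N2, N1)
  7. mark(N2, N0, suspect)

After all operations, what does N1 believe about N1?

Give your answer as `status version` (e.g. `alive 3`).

Answer: alive 1

Derivation:
Op 1: gossip N2<->N0 -> N2.N0=(alive,v0) N2.N1=(alive,v0) N2.N2=(alive,v0) | N0.N0=(alive,v0) N0.N1=(alive,v0) N0.N2=(alive,v0)
Op 2: N1 marks N1=alive -> (alive,v1)
Op 3: N1 marks N2=dead -> (dead,v1)
Op 4: N0 marks N2=alive -> (alive,v1)
Op 5: gossip N2<->N0 -> N2.N0=(alive,v0) N2.N1=(alive,v0) N2.N2=(alive,v1) | N0.N0=(alive,v0) N0.N1=(alive,v0) N0.N2=(alive,v1)
Op 6: gossip N2<->N1 -> N2.N0=(alive,v0) N2.N1=(alive,v1) N2.N2=(alive,v1) | N1.N0=(alive,v0) N1.N1=(alive,v1) N1.N2=(dead,v1)
Op 7: N2 marks N0=suspect -> (suspect,v1)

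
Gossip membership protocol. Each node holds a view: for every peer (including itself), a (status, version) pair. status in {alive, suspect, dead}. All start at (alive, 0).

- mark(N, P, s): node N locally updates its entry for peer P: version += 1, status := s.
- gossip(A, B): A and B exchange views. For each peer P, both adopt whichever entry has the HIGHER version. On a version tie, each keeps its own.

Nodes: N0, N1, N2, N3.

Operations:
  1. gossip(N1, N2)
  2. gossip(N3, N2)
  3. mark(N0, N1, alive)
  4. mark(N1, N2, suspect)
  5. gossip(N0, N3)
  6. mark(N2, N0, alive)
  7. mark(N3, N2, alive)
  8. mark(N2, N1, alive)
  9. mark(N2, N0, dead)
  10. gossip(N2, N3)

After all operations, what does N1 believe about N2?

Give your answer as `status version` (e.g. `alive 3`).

Answer: suspect 1

Derivation:
Op 1: gossip N1<->N2 -> N1.N0=(alive,v0) N1.N1=(alive,v0) N1.N2=(alive,v0) N1.N3=(alive,v0) | N2.N0=(alive,v0) N2.N1=(alive,v0) N2.N2=(alive,v0) N2.N3=(alive,v0)
Op 2: gossip N3<->N2 -> N3.N0=(alive,v0) N3.N1=(alive,v0) N3.N2=(alive,v0) N3.N3=(alive,v0) | N2.N0=(alive,v0) N2.N1=(alive,v0) N2.N2=(alive,v0) N2.N3=(alive,v0)
Op 3: N0 marks N1=alive -> (alive,v1)
Op 4: N1 marks N2=suspect -> (suspect,v1)
Op 5: gossip N0<->N3 -> N0.N0=(alive,v0) N0.N1=(alive,v1) N0.N2=(alive,v0) N0.N3=(alive,v0) | N3.N0=(alive,v0) N3.N1=(alive,v1) N3.N2=(alive,v0) N3.N3=(alive,v0)
Op 6: N2 marks N0=alive -> (alive,v1)
Op 7: N3 marks N2=alive -> (alive,v1)
Op 8: N2 marks N1=alive -> (alive,v1)
Op 9: N2 marks N0=dead -> (dead,v2)
Op 10: gossip N2<->N3 -> N2.N0=(dead,v2) N2.N1=(alive,v1) N2.N2=(alive,v1) N2.N3=(alive,v0) | N3.N0=(dead,v2) N3.N1=(alive,v1) N3.N2=(alive,v1) N3.N3=(alive,v0)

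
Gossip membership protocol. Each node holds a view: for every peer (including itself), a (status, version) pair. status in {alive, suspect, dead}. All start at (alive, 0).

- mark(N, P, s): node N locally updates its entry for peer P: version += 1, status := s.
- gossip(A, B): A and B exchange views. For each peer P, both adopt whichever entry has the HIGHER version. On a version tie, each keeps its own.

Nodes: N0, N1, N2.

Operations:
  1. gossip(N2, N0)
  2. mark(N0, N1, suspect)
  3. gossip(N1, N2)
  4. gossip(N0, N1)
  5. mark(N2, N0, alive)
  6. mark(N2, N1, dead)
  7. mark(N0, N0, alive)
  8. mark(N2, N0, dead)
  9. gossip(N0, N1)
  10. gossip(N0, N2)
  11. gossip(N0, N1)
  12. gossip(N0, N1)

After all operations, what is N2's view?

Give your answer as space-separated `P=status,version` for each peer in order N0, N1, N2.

Op 1: gossip N2<->N0 -> N2.N0=(alive,v0) N2.N1=(alive,v0) N2.N2=(alive,v0) | N0.N0=(alive,v0) N0.N1=(alive,v0) N0.N2=(alive,v0)
Op 2: N0 marks N1=suspect -> (suspect,v1)
Op 3: gossip N1<->N2 -> N1.N0=(alive,v0) N1.N1=(alive,v0) N1.N2=(alive,v0) | N2.N0=(alive,v0) N2.N1=(alive,v0) N2.N2=(alive,v0)
Op 4: gossip N0<->N1 -> N0.N0=(alive,v0) N0.N1=(suspect,v1) N0.N2=(alive,v0) | N1.N0=(alive,v0) N1.N1=(suspect,v1) N1.N2=(alive,v0)
Op 5: N2 marks N0=alive -> (alive,v1)
Op 6: N2 marks N1=dead -> (dead,v1)
Op 7: N0 marks N0=alive -> (alive,v1)
Op 8: N2 marks N0=dead -> (dead,v2)
Op 9: gossip N0<->N1 -> N0.N0=(alive,v1) N0.N1=(suspect,v1) N0.N2=(alive,v0) | N1.N0=(alive,v1) N1.N1=(suspect,v1) N1.N2=(alive,v0)
Op 10: gossip N0<->N2 -> N0.N0=(dead,v2) N0.N1=(suspect,v1) N0.N2=(alive,v0) | N2.N0=(dead,v2) N2.N1=(dead,v1) N2.N2=(alive,v0)
Op 11: gossip N0<->N1 -> N0.N0=(dead,v2) N0.N1=(suspect,v1) N0.N2=(alive,v0) | N1.N0=(dead,v2) N1.N1=(suspect,v1) N1.N2=(alive,v0)
Op 12: gossip N0<->N1 -> N0.N0=(dead,v2) N0.N1=(suspect,v1) N0.N2=(alive,v0) | N1.N0=(dead,v2) N1.N1=(suspect,v1) N1.N2=(alive,v0)

Answer: N0=dead,2 N1=dead,1 N2=alive,0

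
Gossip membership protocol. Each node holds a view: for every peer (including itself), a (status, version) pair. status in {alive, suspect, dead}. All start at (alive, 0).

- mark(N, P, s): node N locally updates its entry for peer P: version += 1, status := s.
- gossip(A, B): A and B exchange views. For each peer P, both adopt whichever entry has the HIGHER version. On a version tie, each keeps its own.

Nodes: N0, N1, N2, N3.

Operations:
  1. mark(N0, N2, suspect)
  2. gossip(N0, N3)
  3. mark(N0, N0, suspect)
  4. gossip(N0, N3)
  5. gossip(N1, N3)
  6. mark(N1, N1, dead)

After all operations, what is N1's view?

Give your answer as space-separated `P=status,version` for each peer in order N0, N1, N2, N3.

Answer: N0=suspect,1 N1=dead,1 N2=suspect,1 N3=alive,0

Derivation:
Op 1: N0 marks N2=suspect -> (suspect,v1)
Op 2: gossip N0<->N3 -> N0.N0=(alive,v0) N0.N1=(alive,v0) N0.N2=(suspect,v1) N0.N3=(alive,v0) | N3.N0=(alive,v0) N3.N1=(alive,v0) N3.N2=(suspect,v1) N3.N3=(alive,v0)
Op 3: N0 marks N0=suspect -> (suspect,v1)
Op 4: gossip N0<->N3 -> N0.N0=(suspect,v1) N0.N1=(alive,v0) N0.N2=(suspect,v1) N0.N3=(alive,v0) | N3.N0=(suspect,v1) N3.N1=(alive,v0) N3.N2=(suspect,v1) N3.N3=(alive,v0)
Op 5: gossip N1<->N3 -> N1.N0=(suspect,v1) N1.N1=(alive,v0) N1.N2=(suspect,v1) N1.N3=(alive,v0) | N3.N0=(suspect,v1) N3.N1=(alive,v0) N3.N2=(suspect,v1) N3.N3=(alive,v0)
Op 6: N1 marks N1=dead -> (dead,v1)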